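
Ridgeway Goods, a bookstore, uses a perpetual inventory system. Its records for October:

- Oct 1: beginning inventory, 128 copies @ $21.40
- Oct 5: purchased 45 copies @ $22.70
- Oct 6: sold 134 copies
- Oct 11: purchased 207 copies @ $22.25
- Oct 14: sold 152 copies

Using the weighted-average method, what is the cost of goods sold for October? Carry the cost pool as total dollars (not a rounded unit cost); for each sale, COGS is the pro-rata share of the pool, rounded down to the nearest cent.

COGS = $6,282.57

After Oct 1: 128 on hand, pool $2,739.20 (≈ $21.4000 each)
After Oct 5: 173 on hand, pool $3,760.70 (≈ $21.7382 each)
Oct 6, sell 134: 134/173 × $3,760.70 → $2,912.91
After Oct 11: 246 on hand, pool $5,453.54 (≈ $22.1689 each)
Oct 14, sell 152: 152/246 × $5,453.54 → $3,369.66
Total COGS = $2,912.91 + $3,369.66 = $6,282.57
Ending inventory (cost pool remaining) = $2,083.88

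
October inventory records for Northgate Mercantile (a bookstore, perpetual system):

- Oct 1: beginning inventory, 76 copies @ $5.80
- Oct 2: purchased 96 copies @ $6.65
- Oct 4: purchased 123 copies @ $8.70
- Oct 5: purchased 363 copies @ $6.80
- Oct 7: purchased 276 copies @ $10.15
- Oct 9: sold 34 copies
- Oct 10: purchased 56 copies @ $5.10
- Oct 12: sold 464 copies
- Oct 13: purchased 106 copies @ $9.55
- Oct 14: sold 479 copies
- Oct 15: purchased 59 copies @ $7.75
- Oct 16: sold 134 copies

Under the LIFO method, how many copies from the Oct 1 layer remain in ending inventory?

Oct 9, 34 sold [LIFO — newest first]: 34 @ $10.15 = $345.10
Oct 12, 464 sold [LIFO — newest first]: 56 @ $5.10 + 242 @ $10.15 + 166 @ $6.80 = $3,870.70
Oct 14, 479 sold [LIFO — newest first]: 106 @ $9.55 + 197 @ $6.80 + 123 @ $8.70 + 53 @ $6.65 = $3,774.45
Oct 16, 134 sold [LIFO — newest first]: 59 @ $7.75 + 43 @ $6.65 + 32 @ $5.80 = $928.80
Total COGS = $345.10 + $3,870.70 + $3,774.45 + $928.80 = $8,919.05
Ending inventory: 44 @ $5.80 = $255.20

44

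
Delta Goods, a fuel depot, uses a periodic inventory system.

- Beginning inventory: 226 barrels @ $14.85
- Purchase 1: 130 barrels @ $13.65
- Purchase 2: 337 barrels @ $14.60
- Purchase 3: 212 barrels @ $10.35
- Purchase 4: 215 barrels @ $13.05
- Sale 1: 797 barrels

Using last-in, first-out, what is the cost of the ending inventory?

Ending inventory = $4,680.15

Sale 1 (797) [LIFO — newest first]: 215 @ $13.05 + 212 @ $10.35 + 337 @ $14.60 + 33 @ $13.65 = $10,370.60
Ending inventory: 226 @ $14.85 + 97 @ $13.65 = $4,680.15
Check: goods available $15,050.75 = COGS $10,370.60 + ending $4,680.15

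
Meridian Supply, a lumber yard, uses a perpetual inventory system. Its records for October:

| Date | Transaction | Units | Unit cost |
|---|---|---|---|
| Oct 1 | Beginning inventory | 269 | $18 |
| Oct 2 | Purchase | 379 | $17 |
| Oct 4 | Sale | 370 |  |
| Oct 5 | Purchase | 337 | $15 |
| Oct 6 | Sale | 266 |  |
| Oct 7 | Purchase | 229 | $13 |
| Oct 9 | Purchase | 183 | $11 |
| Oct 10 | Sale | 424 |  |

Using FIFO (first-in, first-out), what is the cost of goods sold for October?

COGS = $17,315

Oct 4, 370 sold [FIFO — oldest first]: 269 @ $18 + 101 @ $17 = $6,559
Oct 6, 266 sold [FIFO — oldest first]: 266 @ $17 = $4,522
Oct 10, 424 sold [FIFO — oldest first]: 12 @ $17 + 337 @ $15 + 75 @ $13 = $6,234
Total COGS = $6,559 + $4,522 + $6,234 = $17,315
Ending inventory: 154 @ $13 + 183 @ $11 = $4,015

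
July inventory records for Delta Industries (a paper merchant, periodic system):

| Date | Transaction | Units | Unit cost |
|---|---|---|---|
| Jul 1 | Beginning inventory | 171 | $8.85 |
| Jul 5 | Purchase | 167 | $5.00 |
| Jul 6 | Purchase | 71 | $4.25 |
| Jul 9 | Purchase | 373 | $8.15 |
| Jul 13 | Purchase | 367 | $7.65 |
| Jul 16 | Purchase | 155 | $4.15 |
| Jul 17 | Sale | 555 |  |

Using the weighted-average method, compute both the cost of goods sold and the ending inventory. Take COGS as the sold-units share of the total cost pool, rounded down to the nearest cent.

Jul 17, sell 555: 555/1304 × $9,140.85 → $3,890.46
Ending inventory (cost pool remaining) = $5,250.39

COGS = $3,890.46; ending inventory = $5,250.39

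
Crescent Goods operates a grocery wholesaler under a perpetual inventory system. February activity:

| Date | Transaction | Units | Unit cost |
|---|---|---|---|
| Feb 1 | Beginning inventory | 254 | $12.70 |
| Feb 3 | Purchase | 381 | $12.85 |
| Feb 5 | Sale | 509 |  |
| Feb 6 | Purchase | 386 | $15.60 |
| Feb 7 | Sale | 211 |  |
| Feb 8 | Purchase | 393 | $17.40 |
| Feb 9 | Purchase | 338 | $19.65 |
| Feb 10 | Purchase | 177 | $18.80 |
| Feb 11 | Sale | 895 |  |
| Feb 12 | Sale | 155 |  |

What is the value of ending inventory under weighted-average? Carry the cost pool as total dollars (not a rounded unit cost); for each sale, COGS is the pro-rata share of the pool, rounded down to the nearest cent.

Ending inventory = $2,800.59

After Feb 1: 254 on hand, pool $3,225.80 (≈ $12.7000 each)
After Feb 3: 635 on hand, pool $8,121.65 (≈ $12.7900 each)
Feb 5, sell 509: 509/635 × $8,121.65 → $6,510.11
After Feb 6: 512 on hand, pool $7,633.14 (≈ $14.9085 each)
Feb 7, sell 211: 211/512 × $7,633.14 → $3,145.68
After Feb 8: 694 on hand, pool $11,325.66 (≈ $16.3194 each)
After Feb 9: 1032 on hand, pool $17,967.36 (≈ $17.4102 each)
After Feb 10: 1209 on hand, pool $21,294.96 (≈ $17.6137 each)
Feb 11, sell 895: 895/1209 × $21,294.96 → $15,764.25
Feb 12, sell 155: 155/314 × $5,530.71 → $2,730.12
Total COGS = $6,510.11 + $3,145.68 + $15,764.25 + $2,730.12 = $28,150.16
Ending inventory (cost pool remaining) = $2,800.59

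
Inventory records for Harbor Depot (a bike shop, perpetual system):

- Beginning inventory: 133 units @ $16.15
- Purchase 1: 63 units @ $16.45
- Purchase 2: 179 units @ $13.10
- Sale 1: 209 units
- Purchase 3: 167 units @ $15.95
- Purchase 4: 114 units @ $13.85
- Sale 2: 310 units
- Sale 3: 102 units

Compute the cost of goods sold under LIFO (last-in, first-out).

COGS = $9,206.50

Sale 1 (209) [LIFO — newest first]: 179 @ $13.10 + 30 @ $16.45 = $2,838.40
Sale 2 (310) [LIFO — newest first]: 114 @ $13.85 + 167 @ $15.95 + 29 @ $16.45 = $4,719.60
Sale 3 (102) [LIFO — newest first]: 4 @ $16.45 + 98 @ $16.15 = $1,648.50
Total COGS = $2,838.40 + $4,719.60 + $1,648.50 = $9,206.50
Ending inventory: 35 @ $16.15 = $565.25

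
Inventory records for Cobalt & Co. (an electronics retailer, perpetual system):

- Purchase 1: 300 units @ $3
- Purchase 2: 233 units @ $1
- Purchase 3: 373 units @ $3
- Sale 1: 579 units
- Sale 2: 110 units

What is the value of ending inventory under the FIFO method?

Ending inventory = $651

Sale 1 (579) [FIFO — oldest first]: 300 @ $3 + 233 @ $1 + 46 @ $3 = $1,271
Sale 2 (110) [FIFO — oldest first]: 110 @ $3 = $330
Total COGS = $1,271 + $330 = $1,601
Ending inventory: 217 @ $3 = $651
Check: goods available $2,252 = COGS $1,601 + ending $651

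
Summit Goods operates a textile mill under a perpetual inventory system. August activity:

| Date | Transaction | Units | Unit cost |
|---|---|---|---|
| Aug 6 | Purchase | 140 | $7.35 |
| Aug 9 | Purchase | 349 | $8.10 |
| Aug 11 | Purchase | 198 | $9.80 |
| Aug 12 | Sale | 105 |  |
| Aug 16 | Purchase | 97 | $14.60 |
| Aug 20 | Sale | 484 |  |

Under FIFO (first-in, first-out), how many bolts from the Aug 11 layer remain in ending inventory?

98

Aug 12, 105 sold [FIFO — oldest first]: 105 @ $7.35 = $771.75
Aug 20, 484 sold [FIFO — oldest first]: 35 @ $7.35 + 349 @ $8.10 + 100 @ $9.80 = $4,064.15
Total COGS = $771.75 + $4,064.15 = $4,835.90
Ending inventory: 98 @ $9.80 + 97 @ $14.60 = $2,376.60
Check: goods available $7,212.50 = COGS $4,835.90 + ending $2,376.60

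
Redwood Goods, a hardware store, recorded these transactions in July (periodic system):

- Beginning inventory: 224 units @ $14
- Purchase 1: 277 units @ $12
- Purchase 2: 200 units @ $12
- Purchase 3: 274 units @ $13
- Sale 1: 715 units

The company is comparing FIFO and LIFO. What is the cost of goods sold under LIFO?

FIFO COGS: 224 @ $14 + 277 @ $12 + 200 @ $12 + 14 @ $13 = $9,042
LIFO COGS: 274 @ $13 + 200 @ $12 + 241 @ $12 = $8,854

COGS = $8,854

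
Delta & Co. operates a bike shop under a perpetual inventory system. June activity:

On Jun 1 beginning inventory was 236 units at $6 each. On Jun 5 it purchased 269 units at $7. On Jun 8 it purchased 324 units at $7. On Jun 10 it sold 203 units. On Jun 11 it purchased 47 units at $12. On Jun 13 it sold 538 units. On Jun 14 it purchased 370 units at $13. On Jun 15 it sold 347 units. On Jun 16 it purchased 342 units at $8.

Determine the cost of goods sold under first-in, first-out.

COGS = $8,887

Jun 10, 203 sold [FIFO — oldest first]: 203 @ $6 = $1,218
Jun 13, 538 sold [FIFO — oldest first]: 33 @ $6 + 269 @ $7 + 236 @ $7 = $3,733
Jun 15, 347 sold [FIFO — oldest first]: 88 @ $7 + 47 @ $12 + 212 @ $13 = $3,936
Total COGS = $1,218 + $3,733 + $3,936 = $8,887
Ending inventory: 158 @ $13 + 342 @ $8 = $4,790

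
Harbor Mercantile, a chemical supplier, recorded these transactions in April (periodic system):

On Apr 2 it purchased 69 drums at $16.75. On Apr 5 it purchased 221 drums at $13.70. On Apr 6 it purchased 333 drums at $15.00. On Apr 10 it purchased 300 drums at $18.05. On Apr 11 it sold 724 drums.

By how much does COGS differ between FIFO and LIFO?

$655.20

FIFO COGS: 69 @ $16.75 + 221 @ $13.70 + 333 @ $15.00 + 101 @ $18.05 = $11,001.50
LIFO COGS: 300 @ $18.05 + 333 @ $15.00 + 91 @ $13.70 = $11,656.70
Difference = |$11,001.50 − $11,656.70| = $655.20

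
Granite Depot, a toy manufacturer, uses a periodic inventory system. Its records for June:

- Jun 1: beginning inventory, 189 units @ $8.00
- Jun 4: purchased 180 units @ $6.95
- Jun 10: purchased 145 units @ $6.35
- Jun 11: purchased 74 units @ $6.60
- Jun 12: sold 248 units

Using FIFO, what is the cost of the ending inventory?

Ending inventory = $2,250.10

Jun 12, 248 sold [FIFO — oldest first]: 189 @ $8.00 + 59 @ $6.95 = $1,922.05
Ending inventory: 121 @ $6.95 + 145 @ $6.35 + 74 @ $6.60 = $2,250.10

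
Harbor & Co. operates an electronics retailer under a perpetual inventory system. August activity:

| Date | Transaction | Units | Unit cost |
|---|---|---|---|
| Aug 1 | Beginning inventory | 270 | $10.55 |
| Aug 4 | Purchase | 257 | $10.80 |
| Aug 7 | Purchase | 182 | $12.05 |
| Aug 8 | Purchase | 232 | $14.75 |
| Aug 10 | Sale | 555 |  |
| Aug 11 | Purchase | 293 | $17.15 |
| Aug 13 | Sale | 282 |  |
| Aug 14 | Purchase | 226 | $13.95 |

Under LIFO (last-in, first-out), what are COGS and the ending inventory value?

Aug 10, 555 sold [LIFO — newest first]: 232 @ $14.75 + 182 @ $12.05 + 141 @ $10.80 = $7,137.90
Aug 13, 282 sold [LIFO — newest first]: 282 @ $17.15 = $4,836.30
Total COGS = $7,137.90 + $4,836.30 = $11,974.20
Ending inventory: 270 @ $10.55 + 116 @ $10.80 + 11 @ $17.15 + 226 @ $13.95 = $7,442.65

COGS = $11,974.20; ending inventory = $7,442.65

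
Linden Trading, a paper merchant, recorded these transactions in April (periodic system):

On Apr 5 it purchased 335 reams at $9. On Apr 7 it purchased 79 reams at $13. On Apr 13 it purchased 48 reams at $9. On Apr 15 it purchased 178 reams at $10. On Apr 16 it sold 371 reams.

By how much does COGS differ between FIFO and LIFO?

FIFO COGS: 335 @ $9 + 36 @ $13 = $3,483
LIFO COGS: 178 @ $10 + 48 @ $9 + 79 @ $13 + 66 @ $9 = $3,833
Difference = |$3,483 − $3,833| = $350

$350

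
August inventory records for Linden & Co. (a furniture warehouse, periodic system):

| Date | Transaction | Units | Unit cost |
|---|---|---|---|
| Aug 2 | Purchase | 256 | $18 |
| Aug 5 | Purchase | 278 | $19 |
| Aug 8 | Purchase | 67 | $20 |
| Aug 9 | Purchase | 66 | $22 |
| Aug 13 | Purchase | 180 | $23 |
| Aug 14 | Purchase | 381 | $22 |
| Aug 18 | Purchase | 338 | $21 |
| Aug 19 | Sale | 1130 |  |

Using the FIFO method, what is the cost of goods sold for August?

Aug 19, 1130 sold [FIFO — oldest first]: 256 @ $18 + 278 @ $19 + 67 @ $20 + 66 @ $22 + 180 @ $23 + 283 @ $22 = $23,048
Ending inventory: 98 @ $22 + 338 @ $21 = $9,254

COGS = $23,048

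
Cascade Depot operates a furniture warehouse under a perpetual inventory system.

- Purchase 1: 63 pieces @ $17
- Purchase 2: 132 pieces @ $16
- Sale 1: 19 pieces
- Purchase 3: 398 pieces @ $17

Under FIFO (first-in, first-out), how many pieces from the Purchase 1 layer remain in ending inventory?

44

Sale 1 (19) [FIFO — oldest first]: 19 @ $17 = $323
Ending inventory: 44 @ $17 + 132 @ $16 + 398 @ $17 = $9,626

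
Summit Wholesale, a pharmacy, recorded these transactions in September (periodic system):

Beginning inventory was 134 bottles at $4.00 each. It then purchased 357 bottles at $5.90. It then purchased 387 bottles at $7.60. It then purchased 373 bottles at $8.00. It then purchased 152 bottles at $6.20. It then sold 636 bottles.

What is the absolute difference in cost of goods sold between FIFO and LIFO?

FIFO COGS: 134 @ $4.00 + 357 @ $5.90 + 145 @ $7.60 = $3,744.30
LIFO COGS: 152 @ $6.20 + 373 @ $8.00 + 111 @ $7.60 = $4,770.00
Difference = |$3,744.30 − $4,770.00| = $1,025.70

$1,025.70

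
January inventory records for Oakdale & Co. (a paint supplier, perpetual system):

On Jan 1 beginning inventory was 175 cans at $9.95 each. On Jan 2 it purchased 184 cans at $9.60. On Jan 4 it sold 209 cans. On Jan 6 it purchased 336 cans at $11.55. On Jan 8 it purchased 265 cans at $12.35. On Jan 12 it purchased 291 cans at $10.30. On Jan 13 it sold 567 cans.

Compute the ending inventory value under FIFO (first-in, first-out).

Jan 4, 209 sold [FIFO — oldest first]: 175 @ $9.95 + 34 @ $9.60 = $2,067.65
Jan 13, 567 sold [FIFO — oldest first]: 150 @ $9.60 + 336 @ $11.55 + 81 @ $12.35 = $6,321.15
Total COGS = $2,067.65 + $6,321.15 = $8,388.80
Ending inventory: 184 @ $12.35 + 291 @ $10.30 = $5,269.70
Check: goods available $13,658.50 = COGS $8,388.80 + ending $5,269.70

Ending inventory = $5,269.70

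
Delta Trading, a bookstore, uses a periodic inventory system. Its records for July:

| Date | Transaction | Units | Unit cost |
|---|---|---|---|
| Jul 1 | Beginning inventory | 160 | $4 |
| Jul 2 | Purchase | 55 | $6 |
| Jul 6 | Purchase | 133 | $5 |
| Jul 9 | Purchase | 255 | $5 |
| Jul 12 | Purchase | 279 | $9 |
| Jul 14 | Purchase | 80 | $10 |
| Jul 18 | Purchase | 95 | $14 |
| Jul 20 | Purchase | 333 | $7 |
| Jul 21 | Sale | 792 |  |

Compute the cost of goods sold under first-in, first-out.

COGS = $4,611

Jul 21, 792 sold [FIFO — oldest first]: 160 @ $4 + 55 @ $6 + 133 @ $5 + 255 @ $5 + 189 @ $9 = $4,611
Ending inventory: 90 @ $9 + 80 @ $10 + 95 @ $14 + 333 @ $7 = $5,271
Check: goods available $9,882 = COGS $4,611 + ending $5,271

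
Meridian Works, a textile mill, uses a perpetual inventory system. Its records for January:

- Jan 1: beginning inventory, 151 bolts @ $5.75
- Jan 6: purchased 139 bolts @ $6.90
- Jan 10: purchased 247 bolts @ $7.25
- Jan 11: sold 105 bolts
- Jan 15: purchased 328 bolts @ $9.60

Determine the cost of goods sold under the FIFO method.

COGS = $603.75

Jan 11, 105 sold [FIFO — oldest first]: 105 @ $5.75 = $603.75
Ending inventory: 46 @ $5.75 + 139 @ $6.90 + 247 @ $7.25 + 328 @ $9.60 = $6,163.15
Check: goods available $6,766.90 = COGS $603.75 + ending $6,163.15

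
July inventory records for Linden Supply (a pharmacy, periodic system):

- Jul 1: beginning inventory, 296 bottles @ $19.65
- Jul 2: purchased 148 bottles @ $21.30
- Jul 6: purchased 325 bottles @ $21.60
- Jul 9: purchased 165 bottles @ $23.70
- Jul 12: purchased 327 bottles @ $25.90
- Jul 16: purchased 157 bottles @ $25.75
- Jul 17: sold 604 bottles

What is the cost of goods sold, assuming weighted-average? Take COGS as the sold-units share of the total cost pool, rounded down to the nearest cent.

COGS = $13,805.68

Jul 17, sell 604: 604/1418 × $32,411.35 → $13,805.68
Ending inventory (cost pool remaining) = $18,605.67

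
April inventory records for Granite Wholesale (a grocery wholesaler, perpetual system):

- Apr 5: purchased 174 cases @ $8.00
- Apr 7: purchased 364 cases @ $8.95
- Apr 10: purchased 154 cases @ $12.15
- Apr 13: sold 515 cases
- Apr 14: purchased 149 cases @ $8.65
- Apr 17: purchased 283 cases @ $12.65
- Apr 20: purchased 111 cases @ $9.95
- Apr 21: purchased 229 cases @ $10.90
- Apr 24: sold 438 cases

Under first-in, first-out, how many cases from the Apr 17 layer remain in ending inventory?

171

Apr 13, 515 sold [FIFO — oldest first]: 174 @ $8.00 + 341 @ $8.95 = $4,443.95
Apr 24, 438 sold [FIFO — oldest first]: 23 @ $8.95 + 154 @ $12.15 + 149 @ $8.65 + 112 @ $12.65 = $4,782.60
Total COGS = $4,443.95 + $4,782.60 = $9,226.55
Ending inventory: 171 @ $12.65 + 111 @ $9.95 + 229 @ $10.90 = $5,763.70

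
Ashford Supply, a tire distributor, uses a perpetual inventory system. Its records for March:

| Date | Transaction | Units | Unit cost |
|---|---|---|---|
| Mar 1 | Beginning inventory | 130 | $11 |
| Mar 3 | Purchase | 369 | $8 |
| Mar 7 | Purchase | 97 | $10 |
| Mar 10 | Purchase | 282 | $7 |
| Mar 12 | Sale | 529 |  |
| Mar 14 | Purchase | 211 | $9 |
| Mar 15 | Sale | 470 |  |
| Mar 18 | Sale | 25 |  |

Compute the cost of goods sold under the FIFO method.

COGS = $8,640

Mar 12, 529 sold [FIFO — oldest first]: 130 @ $11 + 369 @ $8 + 30 @ $10 = $4,682
Mar 15, 470 sold [FIFO — oldest first]: 67 @ $10 + 282 @ $7 + 121 @ $9 = $3,733
Mar 18, 25 sold [FIFO — oldest first]: 25 @ $9 = $225
Total COGS = $4,682 + $3,733 + $225 = $8,640
Ending inventory: 65 @ $9 = $585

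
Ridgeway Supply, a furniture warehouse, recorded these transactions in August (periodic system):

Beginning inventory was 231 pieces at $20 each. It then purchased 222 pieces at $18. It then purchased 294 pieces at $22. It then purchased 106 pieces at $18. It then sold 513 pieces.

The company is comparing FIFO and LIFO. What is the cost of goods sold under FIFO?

FIFO COGS: 231 @ $20 + 222 @ $18 + 60 @ $22 = $9,936
LIFO COGS: 106 @ $18 + 294 @ $22 + 113 @ $18 = $10,410

COGS = $9,936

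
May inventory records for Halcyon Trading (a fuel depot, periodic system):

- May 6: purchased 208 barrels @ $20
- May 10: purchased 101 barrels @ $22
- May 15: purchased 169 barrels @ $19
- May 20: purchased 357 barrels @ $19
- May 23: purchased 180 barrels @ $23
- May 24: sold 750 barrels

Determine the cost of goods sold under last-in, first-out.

COGS = $15,102

May 24, 750 sold [LIFO — newest first]: 180 @ $23 + 357 @ $19 + 169 @ $19 + 44 @ $22 = $15,102
Ending inventory: 208 @ $20 + 57 @ $22 = $5,414
Check: goods available $20,516 = COGS $15,102 + ending $5,414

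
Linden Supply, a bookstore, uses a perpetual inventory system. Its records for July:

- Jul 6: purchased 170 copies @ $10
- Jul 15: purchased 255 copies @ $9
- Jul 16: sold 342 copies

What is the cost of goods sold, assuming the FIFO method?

COGS = $3,248

Jul 16, 342 sold [FIFO — oldest first]: 170 @ $10 + 172 @ $9 = $3,248
Ending inventory: 83 @ $9 = $747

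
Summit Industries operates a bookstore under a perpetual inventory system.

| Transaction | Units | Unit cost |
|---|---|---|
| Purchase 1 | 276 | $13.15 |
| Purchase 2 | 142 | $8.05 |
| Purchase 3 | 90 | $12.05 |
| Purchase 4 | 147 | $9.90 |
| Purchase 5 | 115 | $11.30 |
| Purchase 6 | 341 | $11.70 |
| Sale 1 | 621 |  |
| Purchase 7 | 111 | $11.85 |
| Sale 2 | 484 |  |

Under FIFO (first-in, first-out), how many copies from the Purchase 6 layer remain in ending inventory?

6

Sale 1 (621) [FIFO — oldest first]: 276 @ $13.15 + 142 @ $8.05 + 90 @ $12.05 + 113 @ $9.90 = $6,975.70
Sale 2 (484) [FIFO — oldest first]: 34 @ $9.90 + 115 @ $11.30 + 335 @ $11.70 = $5,555.60
Total COGS = $6,975.70 + $5,555.60 = $12,531.30
Ending inventory: 6 @ $11.70 + 111 @ $11.85 = $1,385.55
Check: goods available $13,916.85 = COGS $12,531.30 + ending $1,385.55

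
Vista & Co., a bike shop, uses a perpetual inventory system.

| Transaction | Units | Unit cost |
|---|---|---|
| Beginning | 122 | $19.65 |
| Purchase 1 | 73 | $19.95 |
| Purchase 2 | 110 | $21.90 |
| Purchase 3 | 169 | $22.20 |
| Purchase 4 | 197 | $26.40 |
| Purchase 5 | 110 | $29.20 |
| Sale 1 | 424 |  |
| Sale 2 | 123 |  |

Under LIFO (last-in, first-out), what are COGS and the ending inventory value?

Sale 1 (424) [LIFO — newest first]: 110 @ $29.20 + 197 @ $26.40 + 117 @ $22.20 = $11,010.20
Sale 2 (123) [LIFO — newest first]: 52 @ $22.20 + 71 @ $21.90 = $2,709.30
Total COGS = $11,010.20 + $2,709.30 = $13,719.50
Ending inventory: 122 @ $19.65 + 73 @ $19.95 + 39 @ $21.90 = $4,707.75
Check: goods available $18,427.25 = COGS $13,719.50 + ending $4,707.75

COGS = $13,719.50; ending inventory = $4,707.75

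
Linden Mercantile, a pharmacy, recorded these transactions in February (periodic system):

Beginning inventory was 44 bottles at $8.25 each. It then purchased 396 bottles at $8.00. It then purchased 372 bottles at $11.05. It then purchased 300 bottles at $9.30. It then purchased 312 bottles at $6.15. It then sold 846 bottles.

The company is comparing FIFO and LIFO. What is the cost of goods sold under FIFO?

FIFO COGS: 44 @ $8.25 + 396 @ $8.00 + 372 @ $11.05 + 34 @ $9.30 = $7,957.80
LIFO COGS: 312 @ $6.15 + 300 @ $9.30 + 234 @ $11.05 = $7,294.50

COGS = $7,957.80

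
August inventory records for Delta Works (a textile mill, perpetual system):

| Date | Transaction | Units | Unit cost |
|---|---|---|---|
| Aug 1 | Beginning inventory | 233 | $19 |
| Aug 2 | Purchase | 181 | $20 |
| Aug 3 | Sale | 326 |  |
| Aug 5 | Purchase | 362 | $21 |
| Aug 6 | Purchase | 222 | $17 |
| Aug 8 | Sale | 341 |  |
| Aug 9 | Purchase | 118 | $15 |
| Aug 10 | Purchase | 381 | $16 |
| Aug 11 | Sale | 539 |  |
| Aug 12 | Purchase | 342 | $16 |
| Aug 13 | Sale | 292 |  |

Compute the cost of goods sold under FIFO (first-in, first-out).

Aug 3, 326 sold [FIFO — oldest first]: 233 @ $19 + 93 @ $20 = $6,287
Aug 8, 341 sold [FIFO — oldest first]: 88 @ $20 + 253 @ $21 = $7,073
Aug 11, 539 sold [FIFO — oldest first]: 109 @ $21 + 222 @ $17 + 118 @ $15 + 90 @ $16 = $9,273
Aug 13, 292 sold [FIFO — oldest first]: 291 @ $16 + 1 @ $16 = $4,672
Total COGS = $6,287 + $7,073 + $9,273 + $4,672 = $27,305
Ending inventory: 341 @ $16 = $5,456

COGS = $27,305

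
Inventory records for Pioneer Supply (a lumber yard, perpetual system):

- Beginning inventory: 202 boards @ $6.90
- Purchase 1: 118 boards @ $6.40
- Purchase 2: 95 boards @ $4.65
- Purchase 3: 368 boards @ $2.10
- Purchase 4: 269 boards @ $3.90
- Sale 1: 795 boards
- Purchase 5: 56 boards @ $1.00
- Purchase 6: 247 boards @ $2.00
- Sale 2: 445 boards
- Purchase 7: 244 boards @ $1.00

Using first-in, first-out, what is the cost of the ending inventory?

Ending inventory = $474.00

Sale 1 (795) [FIFO — oldest first]: 202 @ $6.90 + 118 @ $6.40 + 95 @ $4.65 + 368 @ $2.10 + 12 @ $3.90 = $3,410.35
Sale 2 (445) [FIFO — oldest first]: 257 @ $3.90 + 56 @ $1.00 + 132 @ $2.00 = $1,322.30
Total COGS = $3,410.35 + $1,322.30 = $4,732.65
Ending inventory: 115 @ $2.00 + 244 @ $1.00 = $474.00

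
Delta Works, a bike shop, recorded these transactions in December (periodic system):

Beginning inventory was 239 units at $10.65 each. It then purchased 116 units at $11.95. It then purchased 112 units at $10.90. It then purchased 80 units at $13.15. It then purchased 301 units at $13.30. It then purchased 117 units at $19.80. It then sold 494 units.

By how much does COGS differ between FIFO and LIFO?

FIFO COGS: 239 @ $10.65 + 116 @ $11.95 + 112 @ $10.90 + 27 @ $13.15 = $5,507.40
LIFO COGS: 117 @ $19.80 + 301 @ $13.30 + 76 @ $13.15 = $7,319.30
Difference = |$5,507.40 − $7,319.30| = $1,811.90

$1,811.90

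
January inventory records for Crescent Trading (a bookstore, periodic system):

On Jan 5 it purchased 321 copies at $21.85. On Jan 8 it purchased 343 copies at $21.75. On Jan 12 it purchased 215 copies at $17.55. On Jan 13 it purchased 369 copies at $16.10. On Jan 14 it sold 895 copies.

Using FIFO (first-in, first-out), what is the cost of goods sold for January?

Jan 14, 895 sold [FIFO — oldest first]: 321 @ $21.85 + 343 @ $21.75 + 215 @ $17.55 + 16 @ $16.10 = $18,504.95
Ending inventory: 353 @ $16.10 = $5,683.30
Check: goods available $24,188.25 = COGS $18,504.95 + ending $5,683.30

COGS = $18,504.95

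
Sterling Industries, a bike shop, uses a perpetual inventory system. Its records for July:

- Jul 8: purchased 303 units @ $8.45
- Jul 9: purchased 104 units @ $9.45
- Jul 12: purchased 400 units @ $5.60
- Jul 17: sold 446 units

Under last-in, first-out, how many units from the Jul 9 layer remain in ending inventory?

58

Jul 17, 446 sold [LIFO — newest first]: 400 @ $5.60 + 46 @ $9.45 = $2,674.70
Ending inventory: 303 @ $8.45 + 58 @ $9.45 = $3,108.45
Check: goods available $5,783.15 = COGS $2,674.70 + ending $3,108.45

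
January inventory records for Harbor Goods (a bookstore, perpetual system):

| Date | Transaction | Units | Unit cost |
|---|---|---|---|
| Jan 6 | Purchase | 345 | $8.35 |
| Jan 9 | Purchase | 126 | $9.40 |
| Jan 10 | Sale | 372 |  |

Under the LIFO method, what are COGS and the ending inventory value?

Jan 10, 372 sold [LIFO — newest first]: 126 @ $9.40 + 246 @ $8.35 = $3,238.50
Ending inventory: 99 @ $8.35 = $826.65
Check: goods available $4,065.15 = COGS $3,238.50 + ending $826.65

COGS = $3,238.50; ending inventory = $826.65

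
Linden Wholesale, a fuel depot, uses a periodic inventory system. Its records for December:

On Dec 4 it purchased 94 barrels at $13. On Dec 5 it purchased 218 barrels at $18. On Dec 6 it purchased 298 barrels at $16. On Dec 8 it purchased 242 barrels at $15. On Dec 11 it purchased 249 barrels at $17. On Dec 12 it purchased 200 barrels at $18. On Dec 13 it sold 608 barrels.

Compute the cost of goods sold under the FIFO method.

Dec 13, 608 sold [FIFO — oldest first]: 94 @ $13 + 218 @ $18 + 296 @ $16 = $9,882
Ending inventory: 2 @ $16 + 242 @ $15 + 249 @ $17 + 200 @ $18 = $11,495

COGS = $9,882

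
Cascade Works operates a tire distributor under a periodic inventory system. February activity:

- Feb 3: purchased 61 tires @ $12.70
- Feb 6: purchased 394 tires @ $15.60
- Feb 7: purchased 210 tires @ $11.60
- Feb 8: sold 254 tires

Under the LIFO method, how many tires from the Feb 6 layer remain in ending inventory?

350

Feb 8, 254 sold [LIFO — newest first]: 210 @ $11.60 + 44 @ $15.60 = $3,122.40
Ending inventory: 61 @ $12.70 + 350 @ $15.60 = $6,234.70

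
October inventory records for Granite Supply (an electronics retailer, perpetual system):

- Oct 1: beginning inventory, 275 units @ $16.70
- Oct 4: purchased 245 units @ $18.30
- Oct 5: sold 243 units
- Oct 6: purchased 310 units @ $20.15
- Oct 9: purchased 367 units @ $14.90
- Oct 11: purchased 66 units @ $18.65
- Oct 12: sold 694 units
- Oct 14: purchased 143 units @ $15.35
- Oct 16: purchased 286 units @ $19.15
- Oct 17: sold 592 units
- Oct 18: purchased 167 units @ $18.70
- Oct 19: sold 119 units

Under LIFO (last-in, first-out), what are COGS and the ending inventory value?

COGS = $29,196.85; ending inventory = $3,619.70

Oct 5, 243 sold [LIFO — newest first]: 243 @ $18.30 = $4,446.90
Oct 12, 694 sold [LIFO — newest first]: 66 @ $18.65 + 367 @ $14.90 + 261 @ $20.15 = $11,958.35
Oct 17, 592 sold [LIFO — newest first]: 286 @ $19.15 + 143 @ $15.35 + 49 @ $20.15 + 2 @ $18.30 + 112 @ $16.70 = $10,566.30
Oct 19, 119 sold [LIFO — newest first]: 119 @ $18.70 = $2,225.30
Total COGS = $4,446.90 + $11,958.35 + $10,566.30 + $2,225.30 = $29,196.85
Ending inventory: 163 @ $16.70 + 48 @ $18.70 = $3,619.70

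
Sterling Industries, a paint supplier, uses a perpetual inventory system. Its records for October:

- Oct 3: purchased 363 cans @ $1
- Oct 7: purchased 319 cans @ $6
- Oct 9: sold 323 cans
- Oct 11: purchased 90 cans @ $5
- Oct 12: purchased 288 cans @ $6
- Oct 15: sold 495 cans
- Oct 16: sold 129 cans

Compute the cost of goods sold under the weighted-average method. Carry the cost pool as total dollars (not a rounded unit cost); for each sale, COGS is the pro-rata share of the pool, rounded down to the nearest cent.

COGS = $3,937.28

After Oct 3: 363 on hand, pool $363.00 (≈ $1.0000 each)
After Oct 7: 682 on hand, pool $2,277.00 (≈ $3.3387 each)
Oct 9, sell 323: 323/682 × $2,277.00 → $1,078.40
After Oct 11: 449 on hand, pool $1,648.60 (≈ $3.6717 each)
After Oct 12: 737 on hand, pool $3,376.60 (≈ $4.5815 each)
Oct 15, sell 495: 495/737 × $3,376.60 → $2,267.86
Oct 16, sell 129: 129/242 × $1,108.74 → $591.02
Total COGS = $1,078.40 + $2,267.86 + $591.02 = $3,937.28
Ending inventory (cost pool remaining) = $517.72
Check: goods available $4,455.00 = COGS $3,937.28 + ending $517.72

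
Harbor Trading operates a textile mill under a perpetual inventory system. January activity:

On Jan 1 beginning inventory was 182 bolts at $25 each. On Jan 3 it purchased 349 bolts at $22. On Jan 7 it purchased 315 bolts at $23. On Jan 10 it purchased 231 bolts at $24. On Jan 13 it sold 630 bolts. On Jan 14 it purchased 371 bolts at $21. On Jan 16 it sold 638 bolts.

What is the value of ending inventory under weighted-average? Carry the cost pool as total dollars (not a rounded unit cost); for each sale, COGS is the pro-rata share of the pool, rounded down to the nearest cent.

After Jan 1: 182 on hand, pool $4,550.00 (≈ $25.0000 each)
After Jan 3: 531 on hand, pool $12,228.00 (≈ $23.0282 each)
After Jan 7: 846 on hand, pool $19,473.00 (≈ $23.0177 each)
After Jan 10: 1077 on hand, pool $25,017.00 (≈ $23.2284 each)
Jan 13, sell 630: 630/1077 × $25,017.00 → $14,633.89
After Jan 14: 818 on hand, pool $18,174.11 (≈ $22.2177 each)
Jan 16, sell 638: 638/818 × $18,174.11 → $14,174.91
Total COGS = $14,633.89 + $14,174.91 = $28,808.80
Ending inventory (cost pool remaining) = $3,999.20

Ending inventory = $3,999.20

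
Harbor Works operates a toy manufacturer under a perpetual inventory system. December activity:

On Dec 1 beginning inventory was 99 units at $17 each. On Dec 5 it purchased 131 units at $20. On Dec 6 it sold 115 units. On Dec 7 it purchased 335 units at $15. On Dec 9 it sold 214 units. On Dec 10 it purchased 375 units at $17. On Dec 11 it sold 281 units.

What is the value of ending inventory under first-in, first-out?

Dec 6, 115 sold [FIFO — oldest first]: 99 @ $17 + 16 @ $20 = $2,003
Dec 9, 214 sold [FIFO — oldest first]: 115 @ $20 + 99 @ $15 = $3,785
Dec 11, 281 sold [FIFO — oldest first]: 236 @ $15 + 45 @ $17 = $4,305
Total COGS = $2,003 + $3,785 + $4,305 = $10,093
Ending inventory: 330 @ $17 = $5,610

Ending inventory = $5,610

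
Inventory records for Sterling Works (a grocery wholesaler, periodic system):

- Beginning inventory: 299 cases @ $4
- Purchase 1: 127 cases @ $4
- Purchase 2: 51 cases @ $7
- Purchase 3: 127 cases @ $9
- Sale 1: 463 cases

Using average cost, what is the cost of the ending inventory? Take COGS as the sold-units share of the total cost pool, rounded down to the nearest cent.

Ending inventory = $747.96

Sale 1, sell 463: 463/604 × $3,204.00 → $2,456.04
Ending inventory (cost pool remaining) = $747.96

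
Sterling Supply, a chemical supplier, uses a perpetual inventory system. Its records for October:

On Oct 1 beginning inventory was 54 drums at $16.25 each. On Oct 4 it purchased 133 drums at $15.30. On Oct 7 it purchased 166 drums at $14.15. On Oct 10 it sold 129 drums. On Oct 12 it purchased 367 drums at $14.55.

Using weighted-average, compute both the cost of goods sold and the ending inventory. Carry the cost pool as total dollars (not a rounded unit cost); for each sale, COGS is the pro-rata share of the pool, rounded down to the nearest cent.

After Oct 1: 54 on hand, pool $877.50 (≈ $16.2500 each)
After Oct 4: 187 on hand, pool $2,912.40 (≈ $15.5743 each)
After Oct 7: 353 on hand, pool $5,261.30 (≈ $14.9045 each)
Oct 10, sell 129: 129/353 × $5,261.30 → $1,922.68
After Oct 12: 591 on hand, pool $8,678.47 (≈ $14.6844 each)
Ending inventory (cost pool remaining) = $8,678.47
Check: goods available $10,601.15 = COGS $1,922.68 + ending $8,678.47

COGS = $1,922.68; ending inventory = $8,678.47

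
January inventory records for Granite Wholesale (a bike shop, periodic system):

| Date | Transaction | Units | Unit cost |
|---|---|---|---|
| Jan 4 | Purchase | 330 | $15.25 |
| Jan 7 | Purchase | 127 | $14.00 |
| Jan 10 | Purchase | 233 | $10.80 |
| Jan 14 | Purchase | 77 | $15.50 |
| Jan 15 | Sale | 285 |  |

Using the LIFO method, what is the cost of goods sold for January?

Jan 15, 285 sold [LIFO — newest first]: 77 @ $15.50 + 208 @ $10.80 = $3,439.90
Ending inventory: 330 @ $15.25 + 127 @ $14.00 + 25 @ $10.80 = $7,080.50

COGS = $3,439.90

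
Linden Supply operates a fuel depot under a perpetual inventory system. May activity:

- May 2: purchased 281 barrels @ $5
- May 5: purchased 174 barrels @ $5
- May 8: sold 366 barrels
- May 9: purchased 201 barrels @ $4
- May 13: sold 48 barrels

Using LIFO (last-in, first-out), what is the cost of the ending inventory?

May 8, 366 sold [LIFO — newest first]: 174 @ $5 + 192 @ $5 = $1,830
May 13, 48 sold [LIFO — newest first]: 48 @ $4 = $192
Total COGS = $1,830 + $192 = $2,022
Ending inventory: 89 @ $5 + 153 @ $4 = $1,057

Ending inventory = $1,057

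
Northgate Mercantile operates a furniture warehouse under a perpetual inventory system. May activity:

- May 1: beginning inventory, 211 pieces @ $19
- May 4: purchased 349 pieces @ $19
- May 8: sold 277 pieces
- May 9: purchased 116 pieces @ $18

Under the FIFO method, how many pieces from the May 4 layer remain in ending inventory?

283

May 8, 277 sold [FIFO — oldest first]: 211 @ $19 + 66 @ $19 = $5,263
Ending inventory: 283 @ $19 + 116 @ $18 = $7,465
Check: goods available $12,728 = COGS $5,263 + ending $7,465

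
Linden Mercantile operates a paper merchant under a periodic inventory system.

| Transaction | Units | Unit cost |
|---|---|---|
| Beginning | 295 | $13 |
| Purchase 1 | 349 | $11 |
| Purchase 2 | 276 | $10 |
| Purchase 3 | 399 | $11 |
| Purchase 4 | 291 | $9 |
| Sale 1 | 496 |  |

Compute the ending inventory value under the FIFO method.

Ending inventory = $11,396

Sale 1 (496) [FIFO — oldest first]: 295 @ $13 + 201 @ $11 = $6,046
Ending inventory: 148 @ $11 + 276 @ $10 + 399 @ $11 + 291 @ $9 = $11,396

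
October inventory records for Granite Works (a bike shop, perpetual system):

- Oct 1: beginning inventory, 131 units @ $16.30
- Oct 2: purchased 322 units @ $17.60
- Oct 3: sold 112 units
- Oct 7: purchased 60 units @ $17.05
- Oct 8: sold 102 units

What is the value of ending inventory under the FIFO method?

Ending inventory = $5,229.40

Oct 3, 112 sold [FIFO — oldest first]: 112 @ $16.30 = $1,825.60
Oct 8, 102 sold [FIFO — oldest first]: 19 @ $16.30 + 83 @ $17.60 = $1,770.50
Total COGS = $1,825.60 + $1,770.50 = $3,596.10
Ending inventory: 239 @ $17.60 + 60 @ $17.05 = $5,229.40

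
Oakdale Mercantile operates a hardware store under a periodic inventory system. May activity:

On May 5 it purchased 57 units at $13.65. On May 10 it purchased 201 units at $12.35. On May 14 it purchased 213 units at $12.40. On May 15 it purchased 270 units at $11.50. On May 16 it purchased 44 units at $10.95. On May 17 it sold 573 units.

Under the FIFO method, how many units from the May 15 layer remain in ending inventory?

168

May 17, 573 sold [FIFO — oldest first]: 57 @ $13.65 + 201 @ $12.35 + 213 @ $12.40 + 102 @ $11.50 = $7,074.60
Ending inventory: 168 @ $11.50 + 44 @ $10.95 = $2,413.80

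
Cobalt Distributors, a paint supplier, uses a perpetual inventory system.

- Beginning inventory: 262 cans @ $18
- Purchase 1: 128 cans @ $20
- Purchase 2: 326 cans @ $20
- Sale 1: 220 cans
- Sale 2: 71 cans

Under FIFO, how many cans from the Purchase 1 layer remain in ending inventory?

99

Sale 1 (220) [FIFO — oldest first]: 220 @ $18 = $3,960
Sale 2 (71) [FIFO — oldest first]: 42 @ $18 + 29 @ $20 = $1,336
Total COGS = $3,960 + $1,336 = $5,296
Ending inventory: 99 @ $20 + 326 @ $20 = $8,500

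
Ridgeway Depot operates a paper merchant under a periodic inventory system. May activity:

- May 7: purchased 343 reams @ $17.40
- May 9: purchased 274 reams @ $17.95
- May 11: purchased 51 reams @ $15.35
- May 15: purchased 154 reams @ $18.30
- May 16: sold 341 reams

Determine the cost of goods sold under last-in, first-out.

COGS = $6,042.25

May 16, 341 sold [LIFO — newest first]: 154 @ $18.30 + 51 @ $15.35 + 136 @ $17.95 = $6,042.25
Ending inventory: 343 @ $17.40 + 138 @ $17.95 = $8,445.30
Check: goods available $14,487.55 = COGS $6,042.25 + ending $8,445.30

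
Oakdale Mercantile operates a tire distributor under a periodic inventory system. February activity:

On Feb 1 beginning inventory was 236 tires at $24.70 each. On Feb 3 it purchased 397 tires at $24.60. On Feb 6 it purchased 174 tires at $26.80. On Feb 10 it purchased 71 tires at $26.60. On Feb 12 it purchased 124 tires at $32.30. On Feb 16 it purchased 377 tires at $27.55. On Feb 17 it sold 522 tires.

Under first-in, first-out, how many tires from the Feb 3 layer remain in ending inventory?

111

Feb 17, 522 sold [FIFO — oldest first]: 236 @ $24.70 + 286 @ $24.60 = $12,864.80
Ending inventory: 111 @ $24.60 + 174 @ $26.80 + 71 @ $26.60 + 124 @ $32.30 + 377 @ $27.55 = $23,673.95
Check: goods available $36,538.75 = COGS $12,864.80 + ending $23,673.95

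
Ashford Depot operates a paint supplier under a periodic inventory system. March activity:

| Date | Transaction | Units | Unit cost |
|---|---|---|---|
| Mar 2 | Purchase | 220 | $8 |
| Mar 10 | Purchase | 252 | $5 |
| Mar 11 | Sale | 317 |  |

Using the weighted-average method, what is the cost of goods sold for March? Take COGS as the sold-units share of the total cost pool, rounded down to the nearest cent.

COGS = $2,028.26

Mar 11, sell 317: 317/472 × $3,020.00 → $2,028.26
Ending inventory (cost pool remaining) = $991.74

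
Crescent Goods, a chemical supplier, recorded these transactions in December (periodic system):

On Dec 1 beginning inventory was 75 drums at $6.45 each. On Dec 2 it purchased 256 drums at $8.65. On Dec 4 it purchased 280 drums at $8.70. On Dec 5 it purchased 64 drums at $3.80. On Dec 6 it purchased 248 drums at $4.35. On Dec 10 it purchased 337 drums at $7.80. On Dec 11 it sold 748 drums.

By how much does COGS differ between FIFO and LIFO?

$883.00

FIFO COGS: 75 @ $6.45 + 256 @ $8.65 + 280 @ $8.70 + 64 @ $3.80 + 73 @ $4.35 = $5,694.90
LIFO COGS: 337 @ $7.80 + 248 @ $4.35 + 64 @ $3.80 + 99 @ $8.70 = $4,811.90
Difference = |$5,694.90 − $4,811.90| = $883.00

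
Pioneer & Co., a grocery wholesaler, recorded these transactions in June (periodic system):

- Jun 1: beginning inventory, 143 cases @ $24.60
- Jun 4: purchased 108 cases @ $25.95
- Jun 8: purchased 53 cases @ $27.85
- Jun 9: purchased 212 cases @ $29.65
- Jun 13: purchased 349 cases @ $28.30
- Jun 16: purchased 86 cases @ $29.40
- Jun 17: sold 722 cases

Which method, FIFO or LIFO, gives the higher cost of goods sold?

FIFO COGS: 143 @ $24.60 + 108 @ $25.95 + 53 @ $27.85 + 212 @ $29.65 + 206 @ $28.30 = $19,912.05
LIFO COGS: 86 @ $29.40 + 349 @ $28.30 + 212 @ $29.65 + 53 @ $27.85 + 22 @ $25.95 = $20,737.85

LIFO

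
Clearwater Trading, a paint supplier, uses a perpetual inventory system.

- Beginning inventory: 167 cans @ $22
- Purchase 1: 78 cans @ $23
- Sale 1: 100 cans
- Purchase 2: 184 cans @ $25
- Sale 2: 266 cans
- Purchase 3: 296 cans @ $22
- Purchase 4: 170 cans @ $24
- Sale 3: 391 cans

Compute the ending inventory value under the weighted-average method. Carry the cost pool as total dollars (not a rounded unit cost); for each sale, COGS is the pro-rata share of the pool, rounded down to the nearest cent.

After Beginning: 167 on hand, pool $3,674.00 (≈ $22.0000 each)
After Purchase 1: 245 on hand, pool $5,468.00 (≈ $22.3184 each)
Sale 1, sell 100: 100/245 × $5,468.00 → $2,231.83
After Purchase 2: 329 on hand, pool $7,836.17 (≈ $23.8181 each)
Sale 2, sell 266: 266/329 × $7,836.17 → $6,335.62
After Purchase 3: 359 on hand, pool $8,012.55 (≈ $22.3191 each)
After Purchase 4: 529 on hand, pool $12,092.55 (≈ $22.8593 each)
Sale 3, sell 391: 391/529 × $12,092.55 → $8,937.97
Total COGS = $2,231.83 + $6,335.62 + $8,937.97 = $17,505.42
Ending inventory (cost pool remaining) = $3,154.58
Check: goods available $20,660.00 = COGS $17,505.42 + ending $3,154.58

Ending inventory = $3,154.58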